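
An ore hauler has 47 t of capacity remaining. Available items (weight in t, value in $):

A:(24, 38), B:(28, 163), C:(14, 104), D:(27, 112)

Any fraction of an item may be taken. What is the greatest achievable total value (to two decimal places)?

Order: C (104/14=7.43) > B (163/28=5.82) > D (112/27=4.15) > A (38/24=1.58)
Fill: take C (14 @ 104) → take B (28 @ 163) → take 5/27 of D → 20.74; 47/47 used.
Total value = 287.74

287.74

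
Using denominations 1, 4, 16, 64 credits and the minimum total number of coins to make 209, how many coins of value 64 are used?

3

Greedy: take as many of the largest coin as possible, then repeat with the remainder.
209 − 3×64→17 − 1×16→1 − 1×1→0
Count of 64: 3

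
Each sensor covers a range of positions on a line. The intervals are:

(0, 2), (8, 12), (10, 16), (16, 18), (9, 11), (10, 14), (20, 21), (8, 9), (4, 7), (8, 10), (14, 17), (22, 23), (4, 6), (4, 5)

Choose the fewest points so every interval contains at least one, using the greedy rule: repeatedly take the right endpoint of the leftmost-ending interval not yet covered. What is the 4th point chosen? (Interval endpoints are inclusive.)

14

Sort by right endpoint; whenever an interval is uncovered, place a point at its right end.
Sorted: [0,2] [4,5] [4,6] [4,7] [8,9] [8,10] [9,11] [8,12] [10,14] [10,16] [14,17] [16,18] [20,21] [22,23]
{[0,2]} hit by 2; {[4,5],[4,6],[4,7]} hit by 5; {[8,9],[8,10],[9,11],[8,12]} hit by 9; {[10,14],[10,16],[14,17]} hit by 14; {[16,18]} hit by 18; {[20,21]} hit by 21; {[22,23]} hit by 23.
Points: 2, 5, 9, 14, 18, 21, 23 (7 total).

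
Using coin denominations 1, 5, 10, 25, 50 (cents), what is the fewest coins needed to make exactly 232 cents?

8

Use the largest denomination that fits, subtract, and repeat.
232 − 4×50→32 − 1×25→7 − 1×5→2 − 2×1→0
Total coins = 4 + 1 + 1 + 2 = 8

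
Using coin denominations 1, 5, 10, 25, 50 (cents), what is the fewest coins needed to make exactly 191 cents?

7

Use the largest denomination that fits, subtract, and repeat.
191 − 3×50→41 − 1×25→16 − 1×10→6 − 1×5→1 − 1×1→0
Total coins = 3 + 1 + 1 + 1 + 1 = 7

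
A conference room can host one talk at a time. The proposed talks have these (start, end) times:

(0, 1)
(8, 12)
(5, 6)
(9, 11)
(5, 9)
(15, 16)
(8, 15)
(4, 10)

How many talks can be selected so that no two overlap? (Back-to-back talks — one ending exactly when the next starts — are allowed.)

4

Sort by end time and greedily take each interval whose start is ≥ the last chosen end.
Sorted by end: (0,1)  (5,6)  (5,9)  (4,10)  (9,11)  (8,12)  (8,15)  (15,16)
take (0,1); take (5,6); skip (4,10); take (9,11); skip (8,12); skip (8,15); take (15,16).
Selected 4 talks.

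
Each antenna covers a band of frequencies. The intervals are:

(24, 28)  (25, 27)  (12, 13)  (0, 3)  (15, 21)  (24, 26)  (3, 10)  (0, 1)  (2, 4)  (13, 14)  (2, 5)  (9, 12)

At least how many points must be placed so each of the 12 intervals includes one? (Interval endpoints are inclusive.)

6

Process intervals by earliest right end; each time one isn't hit yet, stab at its right endpoint.
Sorted: [0,1] [0,3] [2,4] [2,5] [3,10] [9,12] [12,13] [13,14] [15,21] [24,26] [25,27] [24,28]
{[0,1],[0,3]} hit by 1; {[2,4],[2,5],[3,10]} hit by 4; {[9,12],[12,13]} hit by 12; {[13,14]} hit by 14; {[15,21]} hit by 21; {[24,26],[25,27],[24,28]} hit by 26.
Points: 1, 4, 12, 14, 21, 26 (6 total).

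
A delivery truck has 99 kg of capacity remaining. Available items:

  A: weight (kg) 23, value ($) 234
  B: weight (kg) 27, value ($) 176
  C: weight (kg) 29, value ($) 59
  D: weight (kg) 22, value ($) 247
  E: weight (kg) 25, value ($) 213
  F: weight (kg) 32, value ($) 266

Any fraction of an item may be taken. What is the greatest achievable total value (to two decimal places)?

Sort by value per unit weight and fill in that order.
Order: D (247/22=11.23) > A (234/23=10.17) > E (213/25=8.52) > F (266/32=8.31) > B (176/27=6.52) > C (59/29=2.03)
Fill: take D (22 @ 247) → take A (23 @ 234) → take E (25 @ 213) → take 29/32 of F → 241.06; 99/99 used.
Total value = 935.06

935.06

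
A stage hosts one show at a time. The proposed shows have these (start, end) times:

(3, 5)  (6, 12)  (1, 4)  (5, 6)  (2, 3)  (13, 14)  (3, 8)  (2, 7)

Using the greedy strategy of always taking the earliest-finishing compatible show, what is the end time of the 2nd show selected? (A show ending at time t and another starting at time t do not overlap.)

Order by finish time; keep every interval that doesn't clash with the previous kept one.
By end time: (2,3), (1,4), (3,5), (5,6), (2,7), (3,8), (6,12), (13,14).
Pick (2,3); next start ≥ 3 → (3,5); next start ≥ 5 → (5,6); next start ≥ 6 → (6,12); next start ≥ 12 → (13,14).
Selected: (2,3) (3,5) (5,6) (6,12) (13,14)

5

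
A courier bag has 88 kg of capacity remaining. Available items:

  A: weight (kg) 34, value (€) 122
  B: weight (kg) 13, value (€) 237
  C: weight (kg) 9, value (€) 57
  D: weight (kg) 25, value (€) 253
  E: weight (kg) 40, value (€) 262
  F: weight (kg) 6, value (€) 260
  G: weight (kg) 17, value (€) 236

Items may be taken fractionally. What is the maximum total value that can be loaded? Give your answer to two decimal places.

1162.85

Sort by value per unit weight and fill in that order.
Ratios (sorted): F 43.33, B 18.23, G 13.88, D 10.12, E 6.55, C 6.33, A 3.59
take F (6 @ 260); take B (13 @ 237); take G (17 @ 236); take D (25 @ 253); take 27/40 of E → 176.85. Capacity used 88/88.
Total value = 1162.85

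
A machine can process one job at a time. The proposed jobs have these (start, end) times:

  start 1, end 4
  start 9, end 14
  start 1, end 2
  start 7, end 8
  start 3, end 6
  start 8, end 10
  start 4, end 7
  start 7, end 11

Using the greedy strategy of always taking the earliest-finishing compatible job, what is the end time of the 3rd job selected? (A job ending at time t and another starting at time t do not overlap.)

Order by finish time; keep every interval that doesn't clash with the previous kept one.
By end time: (1,2), (1,4), (3,6), (4,7), (7,8), (8,10), (7,11), (9,14).
Pick (1,2); next start ≥ 2 → (3,6); next start ≥ 6 → (7,8); next start ≥ 8 → (8,10).
Selected: (1,2) (3,6) (7,8) (8,10)

8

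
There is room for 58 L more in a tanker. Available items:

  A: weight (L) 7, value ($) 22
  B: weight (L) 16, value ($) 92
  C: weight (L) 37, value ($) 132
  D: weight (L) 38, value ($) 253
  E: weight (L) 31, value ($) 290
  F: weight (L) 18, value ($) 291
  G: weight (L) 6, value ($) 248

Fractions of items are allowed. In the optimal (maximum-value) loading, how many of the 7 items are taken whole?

3

Order: G (248/6=41.33) > F (291/18=16.17) > E (290/31=9.35) > D (253/38=6.66) > B (92/16=5.75) > C (132/37=3.57) > A (22/7=3.14)
Fill: take G (6 @ 248) → take F (18 @ 291) → take E (31 @ 290) → take 3/38 of D → 19.97; 58/58 used.
3 item(s) taken whole; one partial (take 3/38 of D).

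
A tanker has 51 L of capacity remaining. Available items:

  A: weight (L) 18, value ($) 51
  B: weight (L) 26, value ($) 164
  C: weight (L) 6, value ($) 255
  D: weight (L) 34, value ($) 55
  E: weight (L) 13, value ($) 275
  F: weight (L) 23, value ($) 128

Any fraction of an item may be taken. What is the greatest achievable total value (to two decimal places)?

727.39

Greedy by value/weight ratio, highest first.
Ratios (sorted): C 42.50, E 21.15, B 6.31, F 5.57, A 2.83, D 1.62
take C (6 @ 255); take E (13 @ 275); take B (26 @ 164); take 6/23 of F → 33.39. Capacity used 51/51.
Total value = 727.39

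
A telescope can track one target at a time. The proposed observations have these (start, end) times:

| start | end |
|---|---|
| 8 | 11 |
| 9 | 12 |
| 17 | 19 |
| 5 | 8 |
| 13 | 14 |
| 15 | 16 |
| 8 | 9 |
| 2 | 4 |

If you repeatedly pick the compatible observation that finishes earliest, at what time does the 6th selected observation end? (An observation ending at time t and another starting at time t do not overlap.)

Sort by end time and greedily take each interval whose start is ≥ the last chosen end.
By end time: (2,4), (5,8), (8,9), (8,11), (9,12), (13,14), (15,16), (17,19).
Pick (2,4); next start ≥ 4 → (5,8); next start ≥ 8 → (8,9); next start ≥ 9 → (9,12); next start ≥ 12 → (13,14); next start ≥ 14 → (15,16); next start ≥ 16 → (17,19).
Selected: (2,4) (5,8) (8,9) (9,12) (13,14) (15,16) (17,19)

16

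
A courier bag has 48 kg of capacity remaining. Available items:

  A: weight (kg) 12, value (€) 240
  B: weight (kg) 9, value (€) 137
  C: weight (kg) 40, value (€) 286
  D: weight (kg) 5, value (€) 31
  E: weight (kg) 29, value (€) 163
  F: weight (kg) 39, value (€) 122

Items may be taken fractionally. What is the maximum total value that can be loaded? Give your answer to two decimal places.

570.05

Sort by value per unit weight and fill in that order.
Order: A (240/12=20.00) > B (137/9=15.22) > C (286/40=7.15) > D (31/5=6.20) > E (163/29=5.62) > F (122/39=3.13)
Fill: take A (12 @ 240) → take B (9 @ 137) → take 27/40 of C → 193.05; 48/48 used.
Total value = 570.05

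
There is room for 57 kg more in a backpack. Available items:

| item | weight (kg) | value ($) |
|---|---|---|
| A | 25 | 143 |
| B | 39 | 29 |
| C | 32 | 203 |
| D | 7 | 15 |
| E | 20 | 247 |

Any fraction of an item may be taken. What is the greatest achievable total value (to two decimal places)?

Sort by value per unit weight and fill in that order.
Order: E (247/20=12.35) > C (203/32=6.34) > A (143/25=5.72) > D (15/7=2.14) > B (29/39=0.74)
Fill: take E (20 @ 247) → take C (32 @ 203) → take 5/25 of A → 28.60; 57/57 used.
Total value = 478.60

478.60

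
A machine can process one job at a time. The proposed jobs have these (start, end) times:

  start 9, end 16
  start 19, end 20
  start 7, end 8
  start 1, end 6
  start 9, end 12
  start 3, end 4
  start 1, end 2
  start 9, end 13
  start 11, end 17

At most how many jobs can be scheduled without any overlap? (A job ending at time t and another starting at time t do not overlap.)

Sorted by end: (1,2)  (3,4)  (1,6)  (7,8)  (9,12)  (9,13)  (9,16)  (11,17)  (19,20)
take (1,2); take (3,4); take (7,8); take (9,12); skip (9,13); skip (11,17); take (19,20).
Selected 5 jobs.

5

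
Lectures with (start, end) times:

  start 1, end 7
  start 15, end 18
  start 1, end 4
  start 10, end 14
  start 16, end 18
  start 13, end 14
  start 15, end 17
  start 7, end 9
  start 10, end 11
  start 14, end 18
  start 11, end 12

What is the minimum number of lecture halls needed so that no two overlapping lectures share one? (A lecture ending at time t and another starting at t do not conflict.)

starts: [1, 1, 7, 10, 10, 11, 13, 14, 15, 15, 16]
ends:   [4, 7, 9, 11, 12, 14, 14, 17, 18, 18, 18]
s1→1 s1→2 e4→1 e7→0 s7→1 e9→0 s10→1 s10→2 e11→1 s11→2 e12→1 s13→2 e14→1 e14→0 s14→1 s15→2 s15→3 s16→4  — peak 4.

4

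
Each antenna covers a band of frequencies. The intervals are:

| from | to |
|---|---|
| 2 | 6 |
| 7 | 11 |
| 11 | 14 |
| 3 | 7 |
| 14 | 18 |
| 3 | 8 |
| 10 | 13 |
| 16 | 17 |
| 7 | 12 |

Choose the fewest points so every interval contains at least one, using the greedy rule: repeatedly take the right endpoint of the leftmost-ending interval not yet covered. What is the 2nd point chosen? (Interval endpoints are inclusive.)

11

Sort by right endpoint; whenever an interval is uncovered, place a point at its right end.
Sorted: [2,6] [3,7] [3,8] [7,11] [7,12] [10,13] [11,14] [16,17] [14,18]
{[2,6],[3,7],[3,8]} hit by 6; {[7,11],[7,12],[10,13],[11,14]} hit by 11; {[16,17],[14,18]} hit by 17.
Points: 6, 11, 17 (3 total).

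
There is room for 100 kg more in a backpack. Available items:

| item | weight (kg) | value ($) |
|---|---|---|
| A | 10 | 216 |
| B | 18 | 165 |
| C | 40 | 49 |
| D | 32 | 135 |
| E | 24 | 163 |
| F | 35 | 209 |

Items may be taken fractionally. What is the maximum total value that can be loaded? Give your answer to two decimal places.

807.84

Greedy by value/weight ratio, highest first.
Order: A (216/10=21.60) > B (165/18=9.17) > E (163/24=6.79) > F (209/35=5.97) > D (135/32=4.22) > C (49/40=1.23)
Fill: take A (10 @ 216) → take B (18 @ 165) → take E (24 @ 163) → take F (35 @ 209) → take 13/32 of D → 54.84; 100/100 used.
Total value = 807.84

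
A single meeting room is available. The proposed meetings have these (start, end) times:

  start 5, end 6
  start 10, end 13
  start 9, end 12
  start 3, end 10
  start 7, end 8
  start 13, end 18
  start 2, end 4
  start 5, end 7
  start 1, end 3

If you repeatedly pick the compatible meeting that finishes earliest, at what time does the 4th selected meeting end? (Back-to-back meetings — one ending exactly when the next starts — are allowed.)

12

Sort by end time and greedily take each interval whose start is ≥ the last chosen end.
By end time: (1,3), (2,4), (5,6), (5,7), (7,8), (3,10), (9,12), (10,13), (13,18).
Pick (1,3); next start ≥ 3 → (5,6); next start ≥ 6 → (7,8); next start ≥ 8 → (9,12); next start ≥ 12 → (13,18).
Selected: (1,3) (5,6) (7,8) (9,12) (13,18)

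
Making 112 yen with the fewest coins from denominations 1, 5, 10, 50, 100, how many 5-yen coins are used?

Greedy: take as many of the largest coin as possible, then repeat with the remainder.
112 − 1×100→12 − 1×10→2 − 2×1→0
Count of 5: 0

0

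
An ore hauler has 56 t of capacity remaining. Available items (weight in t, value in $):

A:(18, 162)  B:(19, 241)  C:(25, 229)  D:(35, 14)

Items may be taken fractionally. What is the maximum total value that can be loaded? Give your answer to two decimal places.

578.00

Ratios (sorted): B 12.68, C 9.16, A 9.00, D 0.40
take B (19 @ 241); take C (25 @ 229); take 12/18 of A → 108.00. Capacity used 56/56.
Total value = 578.00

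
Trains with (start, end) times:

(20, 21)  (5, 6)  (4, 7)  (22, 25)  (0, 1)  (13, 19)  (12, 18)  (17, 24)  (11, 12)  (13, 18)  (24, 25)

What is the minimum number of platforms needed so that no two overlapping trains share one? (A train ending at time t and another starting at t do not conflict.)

The answer is the maximum number of intervals overlapping at any instant.
starts: [0, 4, 5, 11, 12, 13, 13, 17, 20, 22, 24]
ends:   [1, 6, 7, 12, 18, 18, 19, 21, 24, 25, 25]
s0→1 e1→0 s4→1 s5→2 e6→1 e7→0 s11→1 e12→0 s12→1 s13→2 s13→3 s17→4  — peak 4.

4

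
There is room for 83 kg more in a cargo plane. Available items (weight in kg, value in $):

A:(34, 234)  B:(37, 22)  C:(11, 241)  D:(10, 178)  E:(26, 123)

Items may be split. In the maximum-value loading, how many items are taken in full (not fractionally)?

4

Ratios (sorted): C 21.91, D 17.80, A 6.88, E 4.73, B 0.59
take C (11 @ 241); take D (10 @ 178); take A (34 @ 234); take E (26 @ 123); take 2/37 of B → 1.19. Capacity used 83/83.
4 item(s) taken whole; one partial (take 2/37 of B).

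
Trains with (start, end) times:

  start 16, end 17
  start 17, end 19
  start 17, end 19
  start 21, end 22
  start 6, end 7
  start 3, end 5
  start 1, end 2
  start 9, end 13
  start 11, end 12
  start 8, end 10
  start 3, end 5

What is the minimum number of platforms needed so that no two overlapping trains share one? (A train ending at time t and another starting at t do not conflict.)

2

The answer is the maximum number of intervals overlapping at any instant.
Events (time:±→running): 1:+→1 2:-→0 3:+→1 3:+→2 … peak 2.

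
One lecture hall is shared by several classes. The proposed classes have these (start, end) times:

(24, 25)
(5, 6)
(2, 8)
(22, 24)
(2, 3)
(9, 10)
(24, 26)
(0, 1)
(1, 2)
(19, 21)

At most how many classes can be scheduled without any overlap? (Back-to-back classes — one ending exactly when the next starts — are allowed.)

8

Order by finish time; keep every interval that doesn't clash with the previous kept one.
Sorted by end: (0,1)  (1,2)  (2,3)  (5,6)  (2,8)  (9,10)  (19,21)  (22,24)  (24,25)  (24,26)
take (0,1); take (1,2); take (2,3); take (5,6); take (9,10); take (19,21); take (22,24); take (24,25); skip (24,26).
Selected 8 classes.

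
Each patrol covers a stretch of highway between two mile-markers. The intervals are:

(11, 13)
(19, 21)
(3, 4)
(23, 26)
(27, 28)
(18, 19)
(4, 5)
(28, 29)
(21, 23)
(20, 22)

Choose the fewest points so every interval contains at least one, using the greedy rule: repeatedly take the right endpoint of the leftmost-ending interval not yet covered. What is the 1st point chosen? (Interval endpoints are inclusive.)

4

Sorted: [3,4] [4,5] [11,13] [18,19] [19,21] [20,22] [21,23] [23,26] [27,28] [28,29]
{[3,4],[4,5]} hit by 4; {[11,13]} hit by 13; {[18,19],[19,21]} hit by 19; {[20,22],[21,23]} hit by 22; {[23,26]} hit by 26; {[27,28],[28,29]} hit by 28.
Points: 4, 13, 19, 22, 26, 28 (6 total).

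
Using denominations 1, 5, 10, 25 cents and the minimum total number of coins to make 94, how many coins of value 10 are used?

94 − 3×25→19 − 1×10→9 − 1×5→4 − 4×1→0
Count of 10: 1

1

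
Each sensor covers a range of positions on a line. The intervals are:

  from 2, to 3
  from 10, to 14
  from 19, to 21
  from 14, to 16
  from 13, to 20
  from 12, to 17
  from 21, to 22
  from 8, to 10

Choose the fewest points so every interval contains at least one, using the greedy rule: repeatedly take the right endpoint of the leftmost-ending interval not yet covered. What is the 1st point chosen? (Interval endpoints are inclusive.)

Sort by right endpoint; whenever an interval is uncovered, place a point at its right end.
Sorted: [2,3] [8,10] [10,14] [14,16] [12,17] [13,20] [19,21] [21,22]
{[2,3]} hit by 3; {[8,10],[10,14]} hit by 10; {[14,16],[12,17],[13,20]} hit by 16; {[19,21],[21,22]} hit by 21.
Points: 3, 10, 16, 21 (4 total).

3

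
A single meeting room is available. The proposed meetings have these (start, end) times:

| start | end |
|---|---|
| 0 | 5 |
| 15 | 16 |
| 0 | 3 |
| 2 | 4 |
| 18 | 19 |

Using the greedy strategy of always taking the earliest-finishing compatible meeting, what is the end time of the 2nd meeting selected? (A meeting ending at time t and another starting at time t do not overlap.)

16

Greedy by earliest finish: after sorting by end time, pick each interval compatible with the last pick.
Sorted by end: (0,3)  (2,4)  (0,5)  (15,16)  (18,19)
take (0,3); skip (0,5); take (15,16); take (18,19).
Selected: (0,3) (15,16) (18,19)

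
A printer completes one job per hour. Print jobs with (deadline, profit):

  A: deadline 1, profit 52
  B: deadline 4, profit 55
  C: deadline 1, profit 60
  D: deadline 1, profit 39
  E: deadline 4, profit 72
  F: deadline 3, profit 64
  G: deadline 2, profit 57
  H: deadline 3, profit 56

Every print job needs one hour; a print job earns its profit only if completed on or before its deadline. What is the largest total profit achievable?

253

Sort by profit descending; place each in the latest free slot ≤ its deadline.
Profit order: E=72 F=64 C=60 G=57 H=56 B=55 A=52 D=39
Assign: E→slot 4, F→slot 3, C→slot 1, G→slot 2, H skipped, B skipped, A skipped, D skipped.
Slots: [1:C] [2:G] [3:F] [4:E]
Profit = 60 + 57 + 64 + 72 = 253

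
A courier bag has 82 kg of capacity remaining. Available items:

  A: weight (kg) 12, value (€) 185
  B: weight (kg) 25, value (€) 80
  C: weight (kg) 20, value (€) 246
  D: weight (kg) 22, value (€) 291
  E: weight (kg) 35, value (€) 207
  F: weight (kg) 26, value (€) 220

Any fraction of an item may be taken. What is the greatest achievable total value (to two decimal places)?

Sort by value per unit weight and fill in that order.
Order: A (185/12=15.42) > D (291/22=13.23) > C (246/20=12.30) > F (220/26=8.46) > E (207/35=5.91) > B (80/25=3.20)
Fill: take A (12 @ 185) → take D (22 @ 291) → take C (20 @ 246) → take F (26 @ 220) → take 2/35 of E → 11.83; 82/82 used.
Total value = 953.83

953.83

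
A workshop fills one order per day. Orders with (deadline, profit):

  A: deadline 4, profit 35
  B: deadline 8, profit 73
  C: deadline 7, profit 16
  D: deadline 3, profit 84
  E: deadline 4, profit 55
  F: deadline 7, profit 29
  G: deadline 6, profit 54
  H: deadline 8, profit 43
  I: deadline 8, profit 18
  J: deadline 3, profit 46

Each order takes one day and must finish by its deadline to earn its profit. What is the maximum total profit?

By profit: D(d3,84), B(d8,73), E(d4,55), G(d6,54), J(d3,46), H(d8,43), A(d4,35), F(d7,29), I(d8,18), C(d7,16)
D→slot 3; B→slot 8; E→slot 4; G→slot 6; J→slot 2; H→slot 7; A→slot 1; F→slot 5; I skipped; C skipped.
Profit = 35 + 46 + 84 + 55 + 29 + 54 + 43 + 73 = 419

419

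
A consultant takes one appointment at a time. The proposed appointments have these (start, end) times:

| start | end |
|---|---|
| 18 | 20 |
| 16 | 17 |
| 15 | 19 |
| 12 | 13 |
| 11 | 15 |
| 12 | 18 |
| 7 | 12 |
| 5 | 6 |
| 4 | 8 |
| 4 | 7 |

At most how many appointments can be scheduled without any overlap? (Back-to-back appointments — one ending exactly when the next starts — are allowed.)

5

Sorted by end: (5,6)  (4,7)  (4,8)  (7,12)  (12,13)  (11,15)  (16,17)  (12,18)  (15,19)  (18,20)
take (5,6); skip (4,8); take (7,12); take (12,13); take (16,17); take (18,20).
Selected 5 appointments.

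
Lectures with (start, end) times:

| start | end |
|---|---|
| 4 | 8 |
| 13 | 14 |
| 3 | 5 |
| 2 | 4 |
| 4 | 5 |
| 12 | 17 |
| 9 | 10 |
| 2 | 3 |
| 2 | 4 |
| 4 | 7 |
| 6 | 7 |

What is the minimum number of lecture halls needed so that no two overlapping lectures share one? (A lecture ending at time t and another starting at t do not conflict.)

4

Count concurrent intervals with a sweep; the peak is the room count.
starts: [2, 2, 2, 3, 4, 4, 4, 6, 9, 12, 13]
ends:   [3, 4, 4, 5, 5, 7, 7, 8, 10, 14, 17]
s2→1 s2→2 s2→3 e3→2 s3→3 e4→2 e4→1 s4→2 s4→3 s4→4  — peak 4.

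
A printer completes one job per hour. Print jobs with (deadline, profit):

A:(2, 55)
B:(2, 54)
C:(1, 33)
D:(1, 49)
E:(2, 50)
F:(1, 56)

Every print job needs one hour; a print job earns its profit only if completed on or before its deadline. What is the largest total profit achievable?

111

By profit: F(d1,56), A(d2,55), B(d2,54), E(d2,50), D(d1,49), C(d1,33)
F→slot 1; A→slot 2; B skipped; E skipped; D skipped; C skipped.
Profit = 56 + 55 = 111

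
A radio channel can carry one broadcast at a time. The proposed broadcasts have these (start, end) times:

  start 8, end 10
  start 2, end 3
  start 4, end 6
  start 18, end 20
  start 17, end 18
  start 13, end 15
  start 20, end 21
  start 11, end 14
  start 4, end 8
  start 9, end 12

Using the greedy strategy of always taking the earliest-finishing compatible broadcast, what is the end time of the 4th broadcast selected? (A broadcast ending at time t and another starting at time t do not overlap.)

Greedy by earliest finish: after sorting by end time, pick each interval compatible with the last pick.
By end time: (2,3), (4,6), (4,8), (8,10), (9,12), (11,14), (13,15), (17,18), (18,20), (20,21).
Pick (2,3); next start ≥ 3 → (4,6); next start ≥ 6 → (8,10); next start ≥ 10 → (11,14); next start ≥ 14 → (17,18); next start ≥ 18 → (18,20); next start ≥ 20 → (20,21).
Selected: (2,3) (4,6) (8,10) (11,14) (17,18) (18,20) (20,21)

14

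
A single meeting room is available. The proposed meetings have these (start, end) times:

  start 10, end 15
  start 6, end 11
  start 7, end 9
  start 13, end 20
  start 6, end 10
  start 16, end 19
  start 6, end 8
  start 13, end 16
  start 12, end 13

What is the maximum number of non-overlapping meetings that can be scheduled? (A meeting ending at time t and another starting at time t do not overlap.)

Sorted by end: (6,8)  (7,9)  (6,10)  (6,11)  (12,13)  (10,15)  (13,16)  (16,19)  (13,20)
take (6,8); take (12,13); skip (10,15); take (13,16); take (16,19).
Selected 4 meetings.

4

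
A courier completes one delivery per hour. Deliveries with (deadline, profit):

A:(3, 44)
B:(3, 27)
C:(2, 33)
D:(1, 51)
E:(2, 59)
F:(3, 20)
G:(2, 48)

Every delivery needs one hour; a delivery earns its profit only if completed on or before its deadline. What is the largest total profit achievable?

154

By profit: E(d2,59), D(d1,51), G(d2,48), A(d3,44), C(d2,33), B(d3,27), F(d3,20)
E→slot 2; D→slot 1; G skipped; A→slot 3; C skipped; B skipped; F skipped.
Profit = 51 + 59 + 44 = 154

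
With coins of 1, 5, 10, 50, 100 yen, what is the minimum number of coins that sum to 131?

5

131 − 1×100→31 − 3×10→1 − 1×1→0
Total coins = 1 + 3 + 1 = 5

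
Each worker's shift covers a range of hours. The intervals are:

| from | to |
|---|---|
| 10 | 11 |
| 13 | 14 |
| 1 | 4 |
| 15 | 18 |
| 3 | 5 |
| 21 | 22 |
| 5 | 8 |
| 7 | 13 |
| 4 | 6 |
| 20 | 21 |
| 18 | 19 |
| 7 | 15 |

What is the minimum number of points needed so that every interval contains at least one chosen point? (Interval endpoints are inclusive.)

6

Sorted: [1,4] [3,5] [4,6] [5,8] [10,11] [7,13] [13,14] [7,15] [15,18] [18,19] [20,21] [21,22]
{[1,4],[3,5],[4,6]} hit by 4; {[5,8]} hit by 8; {[10,11],[7,13]} hit by 11; {[13,14],[7,15]} hit by 14; {[15,18],[18,19]} hit by 18; {[20,21],[21,22]} hit by 21.
Points: 4, 8, 11, 14, 18, 21 (6 total).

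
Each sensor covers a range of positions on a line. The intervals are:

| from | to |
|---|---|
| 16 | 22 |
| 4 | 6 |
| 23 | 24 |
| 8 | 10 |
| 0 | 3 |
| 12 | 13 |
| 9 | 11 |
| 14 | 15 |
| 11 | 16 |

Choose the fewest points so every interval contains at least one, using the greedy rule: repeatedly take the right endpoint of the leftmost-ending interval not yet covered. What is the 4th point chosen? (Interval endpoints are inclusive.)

Sort by right endpoint; whenever an interval is uncovered, place a point at its right end.
By right end: [0,3]  [4,6]  [8,10]  [9,11]  [12,13]  [14,15]  [11,16]  [16,22]  [23,24]
[0,3] uncovered → point at 3; [4,6] uncovered → point at 6; [8,10] uncovered → point at 10; [12,13] uncovered → point at 13; [14,15] uncovered → point at 15; [16,22] uncovered → point at 22; [23,24] uncovered → point at 24.
Points: 3, 6, 10, 13, 15, 22, 24 (7 total).

13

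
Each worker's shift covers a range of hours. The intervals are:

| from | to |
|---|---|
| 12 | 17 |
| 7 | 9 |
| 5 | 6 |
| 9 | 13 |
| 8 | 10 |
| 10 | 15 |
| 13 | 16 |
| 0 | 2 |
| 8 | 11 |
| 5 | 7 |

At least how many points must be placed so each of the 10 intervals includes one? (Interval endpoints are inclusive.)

Sorted: [0,2] [5,6] [5,7] [7,9] [8,10] [8,11] [9,13] [10,15] [13,16] [12,17]
{[0,2]} hit by 2; {[5,6],[5,7]} hit by 6; {[7,9],[8,10],[8,11],[9,13]} hit by 9; {[10,15],[13,16],[12,17]} hit by 15.
Points: 2, 6, 9, 15 (4 total).

4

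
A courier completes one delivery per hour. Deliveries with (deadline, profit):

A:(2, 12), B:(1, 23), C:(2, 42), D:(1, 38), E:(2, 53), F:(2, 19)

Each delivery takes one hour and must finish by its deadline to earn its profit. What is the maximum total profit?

By profit: E(d2,53), C(d2,42), D(d1,38), B(d1,23), F(d2,19), A(d2,12)
E→slot 2; C→slot 1; D skipped; B skipped; F skipped; A skipped.
Profit = 42 + 53 = 95

95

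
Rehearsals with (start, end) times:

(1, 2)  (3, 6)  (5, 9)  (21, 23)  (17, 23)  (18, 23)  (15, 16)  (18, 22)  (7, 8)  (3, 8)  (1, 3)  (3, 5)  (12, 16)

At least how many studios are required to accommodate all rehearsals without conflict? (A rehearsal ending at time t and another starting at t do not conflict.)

The answer is the maximum number of intervals overlapping at any instant.
starts: [1, 1, 3, 3, 3, 5, 7, 12, 15, 17, 18, 18, 21]
ends:   [2, 3, 5, 6, 8, 8, 9, 16, 16, 22, 23, 23, 23]
s1→1 s1→2 e2→1 e3→0 s3→1 s3→2 s3→3 e5→2 s5→3 e6→2 s7→3 e8→2 e8→1 e9→0 s12→1 s15→2 e16→1 e16→0 s17→1 s18→2 s18→3 s21→4  — peak 4.

4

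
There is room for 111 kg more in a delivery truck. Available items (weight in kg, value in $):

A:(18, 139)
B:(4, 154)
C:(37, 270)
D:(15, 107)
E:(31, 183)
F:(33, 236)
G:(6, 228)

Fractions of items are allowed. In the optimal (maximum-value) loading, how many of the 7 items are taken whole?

5

Ratios (sorted): B 38.50, G 38.00, A 7.72, C 7.30, F 7.15, D 7.13, E 5.90
take B (4 @ 154); take G (6 @ 228); take A (18 @ 139); take C (37 @ 270); take F (33 @ 236); take 13/15 of D → 92.73. Capacity used 111/111.
5 item(s) taken whole; one partial (take 13/15 of D).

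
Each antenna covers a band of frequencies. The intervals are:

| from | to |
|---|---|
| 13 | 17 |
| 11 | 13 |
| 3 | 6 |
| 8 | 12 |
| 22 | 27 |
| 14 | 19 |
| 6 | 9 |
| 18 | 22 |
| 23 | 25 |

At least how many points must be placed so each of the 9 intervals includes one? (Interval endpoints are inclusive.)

Sort by right endpoint; whenever an interval is uncovered, place a point at its right end.
By right end: [3,6]  [6,9]  [8,12]  [11,13]  [13,17]  [14,19]  [18,22]  [23,25]  [22,27]
[3,6] uncovered → point at 6; [8,12] uncovered → point at 12; [13,17] uncovered → point at 17; [18,22] uncovered → point at 22; [23,25] uncovered → point at 25.
Points: 6, 12, 17, 22, 25 (5 total).

5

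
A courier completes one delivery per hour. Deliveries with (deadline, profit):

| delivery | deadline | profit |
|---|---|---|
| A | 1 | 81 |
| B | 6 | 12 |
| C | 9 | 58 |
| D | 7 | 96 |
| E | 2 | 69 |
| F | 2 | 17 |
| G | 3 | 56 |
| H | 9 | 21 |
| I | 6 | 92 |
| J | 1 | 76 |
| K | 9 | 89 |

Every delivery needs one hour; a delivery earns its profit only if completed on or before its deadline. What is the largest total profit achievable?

Sort by profit descending; place each in the latest free slot ≤ its deadline.
Profit order: D=96 I=92 K=89 A=81 J=76 E=69 C=58 G=56 H=21 F=17 B=12
Assign: D→slot 7, I→slot 6, K→slot 9, A→slot 1, J skipped, E→slot 2, C→slot 8, G→slot 3, H→slot 5, F skipped, B→slot 4.
Slots: [1:A] [2:E] [3:G] [4:B] [5:H] [6:I] [7:D] [8:C] [9:K]
Profit = 81 + 69 + 56 + 12 + 21 + 92 + 96 + 58 + 89 = 574

574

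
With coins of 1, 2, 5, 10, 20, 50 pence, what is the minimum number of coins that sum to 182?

Use the largest denomination that fits, subtract, and repeat.
182 = 3×50 + 1×20 + 1×10 + 1×2
Total coins = 3 + 1 + 1 + 1 = 6

6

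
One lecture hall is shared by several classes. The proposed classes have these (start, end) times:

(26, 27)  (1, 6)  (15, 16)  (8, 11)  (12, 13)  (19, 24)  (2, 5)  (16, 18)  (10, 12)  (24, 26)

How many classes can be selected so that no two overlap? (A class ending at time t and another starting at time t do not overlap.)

By end time: (2,5), (1,6), (8,11), (10,12), (12,13), (15,16), (16,18), (19,24), (24,26), (26,27).
Pick (2,5); next start ≥ 5 → (8,11); next start ≥ 11 → (12,13); next start ≥ 13 → (15,16); next start ≥ 16 → (16,18); next start ≥ 18 → (19,24); next start ≥ 24 → (24,26); next start ≥ 26 → (26,27).
Selected 8 classes.

8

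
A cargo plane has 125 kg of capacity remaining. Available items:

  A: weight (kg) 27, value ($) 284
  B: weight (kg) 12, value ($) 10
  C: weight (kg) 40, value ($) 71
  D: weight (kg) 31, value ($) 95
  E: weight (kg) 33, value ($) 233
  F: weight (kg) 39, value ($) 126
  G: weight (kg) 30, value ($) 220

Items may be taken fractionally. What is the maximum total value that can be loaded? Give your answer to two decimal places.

850.08

Sort by value per unit weight and fill in that order.
Ratios (sorted): A 10.52, G 7.33, E 7.06, F 3.23, D 3.06, C 1.77, B 0.83
take A (27 @ 284); take G (30 @ 220); take E (33 @ 233); take 35/39 of F → 113.08. Capacity used 125/125.
Total value = 850.08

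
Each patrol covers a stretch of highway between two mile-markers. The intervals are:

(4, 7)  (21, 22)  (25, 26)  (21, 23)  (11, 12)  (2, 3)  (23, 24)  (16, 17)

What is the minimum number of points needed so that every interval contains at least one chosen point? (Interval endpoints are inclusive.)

7

Sort by right endpoint; whenever an interval is uncovered, place a point at its right end.
Sorted: [2,3] [4,7] [11,12] [16,17] [21,22] [21,23] [23,24] [25,26]
{[2,3]} hit by 3; {[4,7]} hit by 7; {[11,12]} hit by 12; {[16,17]} hit by 17; {[21,22],[21,23]} hit by 22; {[23,24]} hit by 24; {[25,26]} hit by 26.
Points: 3, 7, 12, 17, 22, 24, 26 (7 total).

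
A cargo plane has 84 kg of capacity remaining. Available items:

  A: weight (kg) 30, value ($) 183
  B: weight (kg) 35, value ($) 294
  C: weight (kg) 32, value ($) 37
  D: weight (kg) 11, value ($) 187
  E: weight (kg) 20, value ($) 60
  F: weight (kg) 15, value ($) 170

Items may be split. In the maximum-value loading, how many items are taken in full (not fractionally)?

3

Sort by value per unit weight and fill in that order.
Order: D (187/11=17.00) > F (170/15=11.33) > B (294/35=8.40) > A (183/30=6.10) > E (60/20=3.00) > C (37/32=1.16)
Fill: take D (11 @ 187) → take F (15 @ 170) → take B (35 @ 294) → take 23/30 of A → 140.30; 84/84 used.
3 item(s) taken whole; one partial (take 23/30 of A).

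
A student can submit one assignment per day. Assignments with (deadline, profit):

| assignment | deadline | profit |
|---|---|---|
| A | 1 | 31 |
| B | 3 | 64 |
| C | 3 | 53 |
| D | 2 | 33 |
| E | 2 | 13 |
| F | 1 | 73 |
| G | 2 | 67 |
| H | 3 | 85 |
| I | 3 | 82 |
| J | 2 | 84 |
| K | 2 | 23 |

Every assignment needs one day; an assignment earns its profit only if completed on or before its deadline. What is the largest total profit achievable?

251

Take jobs in profit order; each goes to the latest open slot no later than its deadline.
By profit: H(d3,85), J(d2,84), I(d3,82), F(d1,73), G(d2,67), B(d3,64), C(d3,53), D(d2,33), A(d1,31), K(d2,23), E(d2,13)
H→slot 3; J→slot 2; I→slot 1; F skipped; G skipped; B skipped; C skipped; D skipped; A skipped; K skipped; E skipped.
Profit = 82 + 84 + 85 = 251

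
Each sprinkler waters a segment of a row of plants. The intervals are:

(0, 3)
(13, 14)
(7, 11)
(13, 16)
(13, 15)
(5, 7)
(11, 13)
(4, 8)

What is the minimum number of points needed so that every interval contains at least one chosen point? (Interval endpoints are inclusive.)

Process intervals by earliest right end; each time one isn't hit yet, stab at its right endpoint.
By right end: [0,3]  [5,7]  [4,8]  [7,11]  [11,13]  [13,14]  [13,15]  [13,16]
[0,3] uncovered → point at 3; [5,7] uncovered → point at 7; [11,13] uncovered → point at 13.
Points: 3, 7, 13 (3 total).

3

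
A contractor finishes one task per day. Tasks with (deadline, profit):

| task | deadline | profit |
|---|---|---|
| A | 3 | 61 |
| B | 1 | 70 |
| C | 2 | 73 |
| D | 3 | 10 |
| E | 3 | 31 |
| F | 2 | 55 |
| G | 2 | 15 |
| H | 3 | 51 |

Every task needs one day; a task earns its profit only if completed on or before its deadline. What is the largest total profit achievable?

Profit order: C=73 B=70 A=61 F=55 H=51 E=31 G=15 D=10
Assign: C→slot 2, B→slot 1, A→slot 3, F skipped, H skipped, E skipped, G skipped, D skipped.
Slots: [1:B] [2:C] [3:A]
Profit = 70 + 73 + 61 = 204

204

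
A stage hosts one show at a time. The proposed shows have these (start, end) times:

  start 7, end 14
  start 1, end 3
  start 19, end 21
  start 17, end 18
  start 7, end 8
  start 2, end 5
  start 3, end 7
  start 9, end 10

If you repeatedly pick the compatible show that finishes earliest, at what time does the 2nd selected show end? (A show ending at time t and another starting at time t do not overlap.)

By end time: (1,3), (2,5), (3,7), (7,8), (9,10), (7,14), (17,18), (19,21).
Pick (1,3); next start ≥ 3 → (3,7); next start ≥ 7 → (7,8); next start ≥ 8 → (9,10); next start ≥ 10 → (17,18); next start ≥ 18 → (19,21).
Selected: (1,3) (3,7) (7,8) (9,10) (17,18) (19,21)

7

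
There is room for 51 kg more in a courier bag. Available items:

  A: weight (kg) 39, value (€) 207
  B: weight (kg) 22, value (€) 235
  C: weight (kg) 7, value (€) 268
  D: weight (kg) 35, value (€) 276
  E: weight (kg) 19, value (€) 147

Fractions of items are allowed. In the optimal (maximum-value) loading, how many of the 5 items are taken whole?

Sort by value per unit weight and fill in that order.
Order: C (268/7=38.29) > B (235/22=10.68) > D (276/35=7.89) > E (147/19=7.74) > A (207/39=5.31)
Fill: take C (7 @ 268) → take B (22 @ 235) → take 22/35 of D → 173.49; 51/51 used.
2 item(s) taken whole; one partial (take 22/35 of D).

2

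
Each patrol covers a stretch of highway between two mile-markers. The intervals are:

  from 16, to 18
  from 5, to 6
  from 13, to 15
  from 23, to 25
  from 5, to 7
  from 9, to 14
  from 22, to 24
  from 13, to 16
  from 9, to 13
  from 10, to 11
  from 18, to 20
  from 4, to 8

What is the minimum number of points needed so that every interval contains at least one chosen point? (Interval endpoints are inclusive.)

5

By right end: [5,6]  [5,7]  [4,8]  [10,11]  [9,13]  [9,14]  [13,15]  [13,16]  [16,18]  [18,20]  [22,24]  [23,25]
[5,6] uncovered → point at 6; [10,11] uncovered → point at 11; [13,15] uncovered → point at 15; [16,18] uncovered → point at 18; [22,24] uncovered → point at 24.
Points: 6, 11, 15, 18, 24 (5 total).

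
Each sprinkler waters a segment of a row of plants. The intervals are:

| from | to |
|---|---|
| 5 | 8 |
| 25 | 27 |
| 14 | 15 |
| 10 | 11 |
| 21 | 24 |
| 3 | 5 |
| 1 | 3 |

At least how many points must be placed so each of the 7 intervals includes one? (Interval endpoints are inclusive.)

Sort by right endpoint; whenever an interval is uncovered, place a point at its right end.
By right end: [1,3]  [3,5]  [5,8]  [10,11]  [14,15]  [21,24]  [25,27]
[1,3] uncovered → point at 3; [5,8] uncovered → point at 8; [10,11] uncovered → point at 11; [14,15] uncovered → point at 15; [21,24] uncovered → point at 24; [25,27] uncovered → point at 27.
Points: 3, 8, 11, 15, 24, 27 (6 total).

6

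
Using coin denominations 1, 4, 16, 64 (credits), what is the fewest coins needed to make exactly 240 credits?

240 = 3×64 + 3×16
Total coins = 3 + 3 = 6

6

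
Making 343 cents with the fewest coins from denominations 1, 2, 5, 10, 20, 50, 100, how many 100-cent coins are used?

3

Use the largest denomination that fits, subtract, and repeat.
343 = 3×100 + 2×20 + 1×2 + 1×1
Count of 100: 3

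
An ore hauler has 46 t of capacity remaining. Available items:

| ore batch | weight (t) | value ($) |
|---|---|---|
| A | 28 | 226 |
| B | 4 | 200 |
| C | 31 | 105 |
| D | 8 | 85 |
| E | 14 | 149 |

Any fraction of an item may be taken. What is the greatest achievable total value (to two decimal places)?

595.43

Ratios (sorted): B 50.00, E 10.64, D 10.62, A 8.07, C 3.39
take B (4 @ 200); take E (14 @ 149); take D (8 @ 85); take 20/28 of A → 161.43. Capacity used 46/46.
Total value = 595.43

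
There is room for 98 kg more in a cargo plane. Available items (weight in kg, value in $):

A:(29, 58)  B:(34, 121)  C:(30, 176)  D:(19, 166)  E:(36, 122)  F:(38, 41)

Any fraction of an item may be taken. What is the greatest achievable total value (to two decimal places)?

Greedy by value/weight ratio, highest first.
Order: D (166/19=8.74) > C (176/30=5.87) > B (121/34=3.56) > E (122/36=3.39) > A (58/29=2.00) > F (41/38=1.08)
Fill: take D (19 @ 166) → take C (30 @ 176) → take B (34 @ 121) → take 15/36 of E → 50.83; 98/98 used.
Total value = 513.83

513.83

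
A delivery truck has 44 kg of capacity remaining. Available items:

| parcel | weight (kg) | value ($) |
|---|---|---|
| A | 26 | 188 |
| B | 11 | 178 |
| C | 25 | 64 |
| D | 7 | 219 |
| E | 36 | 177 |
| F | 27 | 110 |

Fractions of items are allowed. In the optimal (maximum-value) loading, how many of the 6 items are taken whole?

3

Greedy by value/weight ratio, highest first.
Order: D (219/7=31.29) > B (178/11=16.18) > A (188/26=7.23) > E (177/36=4.92) > F (110/27=4.07) > C (64/25=2.56)
Fill: take D (7 @ 219) → take B (11 @ 178) → take A (26 @ 188); 44/44 used.
3 item(s) taken whole.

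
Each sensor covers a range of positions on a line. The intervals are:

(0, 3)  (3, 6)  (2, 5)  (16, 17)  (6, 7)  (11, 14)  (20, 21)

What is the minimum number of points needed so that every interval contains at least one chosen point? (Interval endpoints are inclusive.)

By right end: [0,3]  [2,5]  [3,6]  [6,7]  [11,14]  [16,17]  [20,21]
[0,3] uncovered → point at 3; [6,7] uncovered → point at 7; [11,14] uncovered → point at 14; [16,17] uncovered → point at 17; [20,21] uncovered → point at 21.
Points: 3, 7, 14, 17, 21 (5 total).

5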